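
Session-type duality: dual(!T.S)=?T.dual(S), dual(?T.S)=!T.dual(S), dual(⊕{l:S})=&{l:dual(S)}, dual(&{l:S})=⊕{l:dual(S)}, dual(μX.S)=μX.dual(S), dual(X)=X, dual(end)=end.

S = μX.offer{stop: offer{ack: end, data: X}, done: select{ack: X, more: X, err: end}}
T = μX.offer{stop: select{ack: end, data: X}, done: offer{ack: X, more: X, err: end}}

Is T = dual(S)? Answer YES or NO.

NO

μX ‖ μX  match (μ self-dual)
  offer{stop,done} ‖ offer{stop,done}  ✗ choice polarity not flipped — not dual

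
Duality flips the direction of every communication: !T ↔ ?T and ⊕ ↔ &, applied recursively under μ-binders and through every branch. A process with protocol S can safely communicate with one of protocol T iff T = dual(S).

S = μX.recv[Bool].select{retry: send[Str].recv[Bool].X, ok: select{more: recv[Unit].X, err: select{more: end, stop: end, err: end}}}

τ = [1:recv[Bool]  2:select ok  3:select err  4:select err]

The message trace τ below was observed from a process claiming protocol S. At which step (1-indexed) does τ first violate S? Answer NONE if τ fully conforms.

step 1: recv[Bool]  ok  cont: select{retry: send[Str].recv[Bool].μX.…, ok: select{more: recv[Unit].μX.…, err: select{more: end, stop: end, err: end}}}
step 2: select ok  ok  cont: select{more: recv[Unit].μX.…, err: select{more: end, stop: end, err: end}}
step 3: select err  ok  cont: select{more: end, stop: end, err: end}
step 4: select err  ok  cont: end
τ conforms to S (length 4)

NONE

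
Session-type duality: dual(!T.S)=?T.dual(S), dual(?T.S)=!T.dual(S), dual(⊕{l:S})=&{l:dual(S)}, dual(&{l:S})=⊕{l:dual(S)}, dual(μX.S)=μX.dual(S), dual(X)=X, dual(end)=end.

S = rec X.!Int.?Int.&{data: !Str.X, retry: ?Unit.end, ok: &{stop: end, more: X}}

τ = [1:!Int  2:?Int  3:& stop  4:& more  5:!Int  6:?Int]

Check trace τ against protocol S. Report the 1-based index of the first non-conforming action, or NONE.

3

[1] !Int  ✓  cont: ?Int.&{data: !Str.rec X.…, retry: ?Unit.end, ok: &{stop: end, more: rec X.…}}
[2] ?Int  ✓  cont: &{data: !Str.rec X.…, retry: ?Unit.end, ok: &{stop: end, more: rec X.…}}
[3] got & stop, protocol expects & data or & retry or & ok  ✗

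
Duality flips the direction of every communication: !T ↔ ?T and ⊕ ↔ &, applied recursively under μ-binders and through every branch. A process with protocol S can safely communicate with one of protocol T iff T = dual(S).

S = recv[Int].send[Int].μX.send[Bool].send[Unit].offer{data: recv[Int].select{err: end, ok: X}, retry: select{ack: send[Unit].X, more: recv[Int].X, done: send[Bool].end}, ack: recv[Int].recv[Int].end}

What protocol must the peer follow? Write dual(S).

send[Int].recv[Int].μX.recv[Bool].recv[Unit].select{data: send[Int].offer{err: end, ok: X}, retry: offer{ack: recv[Unit].X, more: send[Int].X, done: recv[Bool].end}, ack: send[Int].send[Int].end}

recv[Int] → send[Int]
  send[Int] → recv[Int]
    μX → μX  (μ self-dual)
      send[Bool] → recv[Bool]
        send[Unit] → recv[Unit]
          offer{data,retry,ack} → select{data,retry,ack}  (&→⊕)
            [data]
              recv[Int] → send[Int]
                select{err,ok} → offer{err,ok}  (⊕→&)
                  [err]
                    dual(end) = end
                  [ok]
                    dual(X) = X
            [retry]
              select{ack,more,done} → offer{ack,more,done}  (⊕→&)
                [ack]
                  send[Unit] → recv[Unit]
                    dual(X) = X
                [more]
                  recv[Int] → send[Int]
                    dual(X) = X
                [done]
                  send[Bool] → recv[Bool]
                    dual(end) = end
            [ack]
              recv[Int] → send[Int]
                recv[Int] → send[Int]
                  dual(end) = end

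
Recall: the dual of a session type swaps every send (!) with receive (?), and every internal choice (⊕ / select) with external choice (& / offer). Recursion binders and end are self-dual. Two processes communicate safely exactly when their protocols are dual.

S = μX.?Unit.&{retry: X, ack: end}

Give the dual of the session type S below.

μX = μX  (rec unchanged)
  ?Unit = !Unit
    &{retry,ack} = ⊕{retry,ack}  (external→internal)
      • retry:
        X ↦ X
      • ack:
        end ↦ end

μX.!Unit.⊕{retry: X, ack: end}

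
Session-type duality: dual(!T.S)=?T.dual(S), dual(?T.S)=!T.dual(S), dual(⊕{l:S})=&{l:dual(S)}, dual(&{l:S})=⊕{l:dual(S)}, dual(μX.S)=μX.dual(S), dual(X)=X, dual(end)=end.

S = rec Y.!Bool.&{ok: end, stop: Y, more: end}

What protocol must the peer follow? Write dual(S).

rec Y.?Bool.+{ok: end, stop: Y, more: end}

rec Y = rec Y  (binder kept)
  !Bool = ?Bool
    &{ok,stop,more} = +{ok,stop,more}  (offer→select)
      • ok:
        end ↦ end
      • stop:
        Y ↦ Y
      • more:
        end ↦ end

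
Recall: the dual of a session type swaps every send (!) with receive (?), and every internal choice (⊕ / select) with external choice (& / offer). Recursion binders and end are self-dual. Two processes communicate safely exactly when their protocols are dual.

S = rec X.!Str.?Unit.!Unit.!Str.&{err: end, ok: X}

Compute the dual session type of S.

rec X ↦ rec X  (rec unchanged)
  !Str ↦ ?Str
    ?Unit ↦ !Unit
      !Unit ↦ ?Unit
        !Str ↦ ?Str
          &{err,ok} ↦ +{err,ok}  (offer→select)
            [err]
              dual(end) = end
            [ok]
              dual(X) = X

rec X.?Str.!Unit.?Unit.?Str.+{err: end, ok: X}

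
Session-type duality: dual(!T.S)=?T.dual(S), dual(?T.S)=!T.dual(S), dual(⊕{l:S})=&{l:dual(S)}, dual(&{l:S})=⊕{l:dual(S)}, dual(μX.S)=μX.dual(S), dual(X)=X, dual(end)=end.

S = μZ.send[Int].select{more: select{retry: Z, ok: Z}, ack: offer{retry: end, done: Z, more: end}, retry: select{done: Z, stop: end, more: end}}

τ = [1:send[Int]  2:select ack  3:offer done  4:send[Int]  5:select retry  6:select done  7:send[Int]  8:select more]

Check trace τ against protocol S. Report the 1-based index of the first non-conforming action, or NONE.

@1 send[Int]  match  residual = select{more: select{retry: μZ.…, ok: μZ.…}, ack: offer{retry: end, done: μZ.…, more: end}, retry: select{done: μZ.…, stop: end, more: end}}
@2 select ack  match  residual = offer{retry: end, done: μZ.…, more: end}
@3 offer done  match  residual = μZ.…
@4 send[Int]  match  residual = select{more: select{retry: μZ.…, ok: μZ.…}, ack: offer{retry: end, done: μZ.…, more: end}, retry: select{done: μZ.…, stop: end, more: end}}
@5 select retry  match  residual = select{done: μZ.…, stop: end, more: end}
@6 select done  match  residual = μZ.…
@7 send[Int]  match  residual = select{more: select{retry: μZ.…, ok: μZ.…}, ack: offer{retry: end, done: μZ.…, more: end}, retry: select{done: μZ.…, stop: end, more: end}}
@8 select more  match  residual = select{retry: μZ.…, ok: μZ.…}
all 8 steps conform

NONE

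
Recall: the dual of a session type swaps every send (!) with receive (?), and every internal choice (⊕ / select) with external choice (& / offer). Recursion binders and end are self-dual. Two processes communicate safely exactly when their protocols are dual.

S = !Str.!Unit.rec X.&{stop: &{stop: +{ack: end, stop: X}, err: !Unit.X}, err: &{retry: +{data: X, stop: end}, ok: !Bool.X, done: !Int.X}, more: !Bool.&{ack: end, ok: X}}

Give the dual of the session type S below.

?Str.?Unit.rec X.+{stop: +{stop: &{ack: end, stop: X}, err: ?Unit.X}, err: +{retry: &{data: X, stop: end}, ok: ?Bool.X, done: ?Int.X}, more: ?Bool.+{ack: end, ok: X}}

!Str ↦ ?Str
  !Unit ↦ ?Unit
    rec X ↦ rec X  (μ self-dual)
      &{stop,err,more} ↦ +{stop,err,more}  (offer→select)
        case stop:
          &{stop,err} ↦ +{stop,err}  (offer→select)
            case stop:
              +{ack,stop} ↦ &{ack,stop}  (internal→external)
                case ack:
                  dual(end) = end
                case stop:
                  dual(X) = X
            case err:
              !Unit ↦ ?Unit
                dual(X) = X
        case err:
          &{retry,ok,done} ↦ +{retry,ok,done}  (offer→select)
            case retry:
              +{data,stop} ↦ &{data,stop}  (internal→external)
                case data:
                  dual(X) = X
                case stop:
                  dual(end) = end
            case ok:
              !Bool ↦ ?Bool
                dual(X) = X
            case done:
              !Int ↦ ?Int
                dual(X) = X
        case more:
          !Bool ↦ ?Bool
            &{ack,ok} ↦ +{ack,ok}  (offer→select)
              case ack:
                dual(end) = end
              case ok:
                dual(X) = X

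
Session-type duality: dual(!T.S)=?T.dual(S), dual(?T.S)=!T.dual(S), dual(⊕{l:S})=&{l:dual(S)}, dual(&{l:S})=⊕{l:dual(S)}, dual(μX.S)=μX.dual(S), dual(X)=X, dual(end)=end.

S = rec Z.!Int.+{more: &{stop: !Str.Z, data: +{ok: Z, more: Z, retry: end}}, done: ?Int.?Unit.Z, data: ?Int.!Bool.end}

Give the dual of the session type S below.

rec Z.?Int.&{more: +{stop: ?Str.Z, data: &{ok: Z, more: Z, retry: end}}, done: !Int.!Unit.Z, data: !Int.?Bool.end}

rec Z ↦ rec Z  (binder kept)
  !Int ↦ ?Int
    +{more,done,data} ↦ &{more,done,data}  (⊕→&)
      case more:
        &{stop,data} ↦ +{stop,data}  (offer→select)
          case stop:
            !Str ↦ ?Str
              Z ↦ Z
          case data:
            +{ok,more,retry} ↦ &{ok,more,retry}  (⊕→&)
              case ok:
                Z ↦ Z
              case more:
                Z ↦ Z
              case retry:
                end ↦ end
      case done:
        ?Int ↦ !Int
          ?Unit ↦ !Unit
            Z ↦ Z
      case data:
        ?Int ↦ !Int
          !Bool ↦ ?Bool
            end ↦ end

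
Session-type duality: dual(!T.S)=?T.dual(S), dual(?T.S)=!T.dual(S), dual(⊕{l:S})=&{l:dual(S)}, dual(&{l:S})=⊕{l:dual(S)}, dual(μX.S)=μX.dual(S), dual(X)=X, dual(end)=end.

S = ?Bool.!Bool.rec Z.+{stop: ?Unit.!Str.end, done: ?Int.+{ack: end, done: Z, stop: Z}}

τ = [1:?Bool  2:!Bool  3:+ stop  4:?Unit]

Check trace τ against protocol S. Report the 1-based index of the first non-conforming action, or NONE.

NONE

[1] ?Bool  ok  cont: !Bool.rec Z.…
[2] !Bool  ok  cont: rec Z.…
[3] + stop  ok  cont: ?Unit.!Str.end
[4] ?Unit  ok  cont: !Str.end
all 4 steps conform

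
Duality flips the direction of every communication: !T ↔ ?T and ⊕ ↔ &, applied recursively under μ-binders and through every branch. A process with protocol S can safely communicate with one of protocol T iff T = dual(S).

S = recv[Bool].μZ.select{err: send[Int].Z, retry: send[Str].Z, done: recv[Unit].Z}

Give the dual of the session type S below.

send[Bool].μZ.offer{err: recv[Int].Z, retry: recv[Str].Z, done: send[Unit].Z}

recv[Bool] = send[Bool]
  μZ = μZ  (μ self-dual)
    select{err,retry,done} = offer{err,retry,done}  (⊕→&)
      case err:
        send[Int] = recv[Int]
          Z ↦ Z
      case retry:
        send[Str] = recv[Str]
          Z ↦ Z
      case done:
        recv[Unit] = send[Unit]
          Z ↦ Z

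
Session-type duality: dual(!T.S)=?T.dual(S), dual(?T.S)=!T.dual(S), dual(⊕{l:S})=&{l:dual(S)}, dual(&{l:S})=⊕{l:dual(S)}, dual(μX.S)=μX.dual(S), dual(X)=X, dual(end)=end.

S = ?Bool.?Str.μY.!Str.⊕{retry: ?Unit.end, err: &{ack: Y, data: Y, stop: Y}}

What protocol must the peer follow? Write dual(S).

!Bool.!Str.μY.?Str.&{retry: !Unit.end, err: ⊕{ack: Y, data: Y, stop: Y}}

?Bool = !Bool
  ?Str = !Str
    μY = μY  (μ self-dual)
      !Str = ?Str
        ⊕{retry,err} = &{retry,err}  (select→offer)
          • retry:
            ?Unit = !Unit
              dual(end) = end
          • err:
            &{ack,data,stop} = ⊕{ack,data,stop}  (offer→select)
              • ack:
                dual(Y) = Y
              • data:
                dual(Y) = Y
              • stop:
                dual(Y) = Y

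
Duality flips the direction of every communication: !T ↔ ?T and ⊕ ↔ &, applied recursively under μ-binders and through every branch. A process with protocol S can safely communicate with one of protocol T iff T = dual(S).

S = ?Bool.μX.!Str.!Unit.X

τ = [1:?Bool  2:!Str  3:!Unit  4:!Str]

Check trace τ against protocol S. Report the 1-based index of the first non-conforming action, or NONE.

NONE

[1] ?Bool  match  cont: μX.…
[2] !Str  match  cont: !Unit.μX.…
[3] !Unit  match  cont: μX.…
[4] !Str  match  cont: !Unit.μX.…
τ conforms to S (length 4)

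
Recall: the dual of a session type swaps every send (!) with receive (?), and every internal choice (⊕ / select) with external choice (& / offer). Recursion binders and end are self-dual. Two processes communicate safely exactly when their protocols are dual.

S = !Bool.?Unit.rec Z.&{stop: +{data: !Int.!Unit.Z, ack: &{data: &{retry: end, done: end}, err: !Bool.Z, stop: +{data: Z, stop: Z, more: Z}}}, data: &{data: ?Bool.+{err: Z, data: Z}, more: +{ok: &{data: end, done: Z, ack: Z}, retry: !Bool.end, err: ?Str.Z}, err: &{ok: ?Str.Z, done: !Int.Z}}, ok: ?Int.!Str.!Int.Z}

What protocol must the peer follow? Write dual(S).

!Bool ↦ ?Bool
  ?Unit ↦ !Unit
    rec Z ↦ rec Z  (μ self-dual)
      &{stop,data,ok} ↦ +{stop,data,ok}  (offer→select)
        case stop:
          +{data,ack} ↦ &{data,ack}  (⊕→&)
            case data:
              !Int ↦ ?Int
                !Unit ↦ ?Unit
                  Z ↦ Z
            case ack:
              &{data,err,stop} ↦ +{data,err,stop}  (offer→select)
                case data:
                  &{retry,done} ↦ +{retry,done}  (offer→select)
                    case retry:
                      end ↦ end
                    case done:
                      end ↦ end
                case err:
                  !Bool ↦ ?Bool
                    Z ↦ Z
                case stop:
                  +{data,stop,more} ↦ &{data,stop,more}  (⊕→&)
                    case data:
                      Z ↦ Z
                    case stop:
                      Z ↦ Z
                    case more:
                      Z ↦ Z
        case data:
          &{data,more,err} ↦ +{data,more,err}  (offer→select)
            case data:
              ?Bool ↦ !Bool
                +{err,data} ↦ &{err,data}  (⊕→&)
                  case err:
                    Z ↦ Z
                  case data:
                    Z ↦ Z
            case more:
              +{ok,retry,err} ↦ &{ok,retry,err}  (⊕→&)
                case ok:
                  &{data,done,ack} ↦ +{data,done,ack}  (offer→select)
                    case data:
                      end ↦ end
                    case done:
                      Z ↦ Z
                    case ack:
                      Z ↦ Z
                case retry:
                  !Bool ↦ ?Bool
                    end ↦ end
                case err:
                  ?Str ↦ !Str
                    Z ↦ Z
            case err:
              &{ok,done} ↦ +{ok,done}  (offer→select)
                case ok:
                  ?Str ↦ !Str
                    Z ↦ Z
                case done:
                  !Int ↦ ?Int
                    Z ↦ Z
        case ok:
          ?Int ↦ !Int
            !Str ↦ ?Str
              !Int ↦ ?Int
                Z ↦ Z

?Bool.!Unit.rec Z.+{stop: &{data: ?Int.?Unit.Z, ack: +{data: +{retry: end, done: end}, err: ?Bool.Z, stop: &{data: Z, stop: Z, more: Z}}}, data: +{data: !Bool.&{err: Z, data: Z}, more: &{ok: +{data: end, done: Z, ack: Z}, retry: ?Bool.end, err: !Str.Z}, err: +{ok: !Str.Z, done: ?Int.Z}}, ok: !Int.?Str.?Int.Z}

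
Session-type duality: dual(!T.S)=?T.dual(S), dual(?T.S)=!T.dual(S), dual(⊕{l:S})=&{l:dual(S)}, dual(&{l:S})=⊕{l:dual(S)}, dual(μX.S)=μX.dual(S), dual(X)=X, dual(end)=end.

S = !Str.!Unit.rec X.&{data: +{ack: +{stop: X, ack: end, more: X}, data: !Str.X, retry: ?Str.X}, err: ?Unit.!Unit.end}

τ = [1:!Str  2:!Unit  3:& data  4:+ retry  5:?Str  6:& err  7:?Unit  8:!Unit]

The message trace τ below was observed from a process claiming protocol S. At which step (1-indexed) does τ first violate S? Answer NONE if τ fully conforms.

NONE

@1 !Str  ✓  state: !Unit.rec X.…
@2 !Unit  ✓  state: rec X.…
@3 & data  ✓  state: +{ack: +{stop: rec X.…, ack: end, more: rec X.…}, data: !Str.rec X.…, retry: ?Str.rec X.…}
@4 + retry  ✓  state: ?Str.rec X.…
@5 ?Str  ✓  state: rec X.…
@6 & err  ✓  state: ?Unit.!Unit.end
@7 ?Unit  ✓  state: !Unit.end
@8 !Unit  ✓  state: end
τ conforms to S (length 8)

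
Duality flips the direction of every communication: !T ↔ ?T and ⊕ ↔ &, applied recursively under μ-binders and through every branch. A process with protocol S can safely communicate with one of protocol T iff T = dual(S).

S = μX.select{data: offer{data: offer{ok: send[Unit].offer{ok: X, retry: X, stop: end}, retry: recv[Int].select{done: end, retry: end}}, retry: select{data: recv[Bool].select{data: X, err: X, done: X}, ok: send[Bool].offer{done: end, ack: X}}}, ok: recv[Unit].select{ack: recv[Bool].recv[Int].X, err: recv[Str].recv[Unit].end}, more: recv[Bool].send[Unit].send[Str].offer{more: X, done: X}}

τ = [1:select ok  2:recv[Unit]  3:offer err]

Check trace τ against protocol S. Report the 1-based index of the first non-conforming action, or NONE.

3

[1] select ok  ok  state: recv[Unit].select{ack: recv[Bool].recv[Int].μX.…, err: recv[Str].recv[Unit].end}
[2] recv[Unit]  ok  state: select{ack: recv[Bool].recv[Int].μX.…, err: recv[Str].recv[Unit].end}
[3] got offer err, protocol expects select ack or select err  ✗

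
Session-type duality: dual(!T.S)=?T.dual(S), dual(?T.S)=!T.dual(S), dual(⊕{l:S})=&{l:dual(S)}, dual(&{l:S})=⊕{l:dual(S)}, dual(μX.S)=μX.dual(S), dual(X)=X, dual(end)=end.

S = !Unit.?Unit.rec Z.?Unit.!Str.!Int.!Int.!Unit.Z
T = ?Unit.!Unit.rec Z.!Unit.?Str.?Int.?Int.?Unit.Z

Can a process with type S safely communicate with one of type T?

!Unit | ?Unit  ✓
  ?Unit | !Unit  ✓
    rec Z | rec Z  ✓ (rec unchanged)
      ?Unit | !Unit  ✓
        !Str | ?Str  ✓
          !Int | ?Int  ✓
            !Int | ?Int  ✓
              !Unit | ?Unit  ✓
                Z | Z  ✓

YES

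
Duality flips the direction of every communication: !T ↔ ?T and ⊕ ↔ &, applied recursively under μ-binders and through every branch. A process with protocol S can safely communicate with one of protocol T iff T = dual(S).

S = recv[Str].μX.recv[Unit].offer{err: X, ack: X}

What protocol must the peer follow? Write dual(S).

send[Str].μX.send[Unit].select{err: X, ack: X}

recv[Str] ↦ send[Str]
  μX ↦ μX  (rec unchanged)
    recv[Unit] ↦ send[Unit]
      offer{err,ack} ↦ select{err,ack}  (external→internal)
        [err]
          X ↦ X
        [ack]
          X ↦ X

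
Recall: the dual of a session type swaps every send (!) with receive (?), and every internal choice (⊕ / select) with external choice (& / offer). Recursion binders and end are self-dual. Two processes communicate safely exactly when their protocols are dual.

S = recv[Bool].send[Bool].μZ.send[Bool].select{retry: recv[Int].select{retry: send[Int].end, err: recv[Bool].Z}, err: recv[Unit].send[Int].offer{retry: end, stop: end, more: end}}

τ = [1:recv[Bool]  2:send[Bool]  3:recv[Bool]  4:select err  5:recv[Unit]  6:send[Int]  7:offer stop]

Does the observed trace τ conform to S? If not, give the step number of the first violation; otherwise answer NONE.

3

step 1: recv[Bool]  ok  state: send[Bool].μZ.…
step 2: send[Bool]  ok  state: μZ.…
step 3: got recv[Bool], protocol expects send[Bool]  ✗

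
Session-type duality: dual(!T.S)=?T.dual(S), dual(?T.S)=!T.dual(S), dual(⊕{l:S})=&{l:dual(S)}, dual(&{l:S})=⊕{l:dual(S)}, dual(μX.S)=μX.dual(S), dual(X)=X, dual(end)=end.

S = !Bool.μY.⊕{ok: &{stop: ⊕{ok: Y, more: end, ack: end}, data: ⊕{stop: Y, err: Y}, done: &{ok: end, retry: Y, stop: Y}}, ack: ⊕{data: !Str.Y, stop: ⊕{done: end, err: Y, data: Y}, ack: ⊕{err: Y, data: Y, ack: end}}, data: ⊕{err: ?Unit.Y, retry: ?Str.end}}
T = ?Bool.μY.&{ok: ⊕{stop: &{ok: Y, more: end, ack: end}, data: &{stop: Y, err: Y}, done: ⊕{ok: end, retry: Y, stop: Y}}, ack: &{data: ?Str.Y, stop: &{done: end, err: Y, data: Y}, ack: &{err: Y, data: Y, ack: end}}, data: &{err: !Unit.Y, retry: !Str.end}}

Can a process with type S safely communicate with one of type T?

YES

!Bool | ?Bool  ok
  μY | μY  ok (rec unchanged)
    ⊕{ok,ack,data} | &{ok,ack,data}  ok same labels
      [ok]
        &{stop,data,done} | ⊕{stop,data,done}  ok same labels
          [stop]
            ⊕{ok,more,ack} | &{ok,more,ack}  ok same labels
              [ok]
                Y | Y  ok
              [more]
                end | end  ok
              [ack]
                end | end  ok
          [data]
            ⊕{stop,err} | &{stop,err}  ok same labels
              [stop]
                Y | Y  ok
              [err]
                Y | Y  ok
          [done]
            &{ok,retry,stop} | ⊕{ok,retry,stop}  ok same labels
              [ok]
                end | end  ok
              [retry]
                Y | Y  ok
              [stop]
                Y | Y  ok
      [ack]
        ⊕{data,stop,ack} | &{data,stop,ack}  ok same labels
          [data]
            !Str | ?Str  ok
              Y | Y  ok
          [stop]
            ⊕{done,err,data} | &{done,err,data}  ok same labels
              [done]
                end | end  ok
              [err]
                Y | Y  ok
              [data]
                Y | Y  ok
          [ack]
            ⊕{err,data,ack} | &{err,data,ack}  ok same labels
              [err]
                Y | Y  ok
              [data]
                Y | Y  ok
              [ack]
                end | end  ok
      [data]
        ⊕{err,retry} | &{err,retry}  ok same labels
          [err]
            ?Unit | !Unit  ok
              Y | Y  ok
          [retry]
            ?Str | !Str  ok
              end | end  ok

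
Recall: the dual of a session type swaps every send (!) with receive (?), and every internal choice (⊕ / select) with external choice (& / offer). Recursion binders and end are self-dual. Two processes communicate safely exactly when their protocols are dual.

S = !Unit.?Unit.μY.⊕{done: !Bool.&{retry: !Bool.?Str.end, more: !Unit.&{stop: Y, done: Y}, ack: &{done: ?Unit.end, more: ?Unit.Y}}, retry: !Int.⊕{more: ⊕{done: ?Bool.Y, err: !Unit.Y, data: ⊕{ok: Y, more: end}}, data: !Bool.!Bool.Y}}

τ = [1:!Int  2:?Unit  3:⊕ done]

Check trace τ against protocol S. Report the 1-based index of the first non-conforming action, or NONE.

1

@1 got !Int, protocol expects !Unit  ✗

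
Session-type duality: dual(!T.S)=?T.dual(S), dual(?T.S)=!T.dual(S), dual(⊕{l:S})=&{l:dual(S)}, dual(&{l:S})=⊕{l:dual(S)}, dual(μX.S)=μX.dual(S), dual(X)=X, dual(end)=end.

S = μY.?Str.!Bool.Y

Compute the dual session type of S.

μY ↦ μY  (binder kept)
  ?Str ↦ !Str
    !Bool ↦ ?Bool
      dual(Y) = Y

μY.!Str.?Bool.Y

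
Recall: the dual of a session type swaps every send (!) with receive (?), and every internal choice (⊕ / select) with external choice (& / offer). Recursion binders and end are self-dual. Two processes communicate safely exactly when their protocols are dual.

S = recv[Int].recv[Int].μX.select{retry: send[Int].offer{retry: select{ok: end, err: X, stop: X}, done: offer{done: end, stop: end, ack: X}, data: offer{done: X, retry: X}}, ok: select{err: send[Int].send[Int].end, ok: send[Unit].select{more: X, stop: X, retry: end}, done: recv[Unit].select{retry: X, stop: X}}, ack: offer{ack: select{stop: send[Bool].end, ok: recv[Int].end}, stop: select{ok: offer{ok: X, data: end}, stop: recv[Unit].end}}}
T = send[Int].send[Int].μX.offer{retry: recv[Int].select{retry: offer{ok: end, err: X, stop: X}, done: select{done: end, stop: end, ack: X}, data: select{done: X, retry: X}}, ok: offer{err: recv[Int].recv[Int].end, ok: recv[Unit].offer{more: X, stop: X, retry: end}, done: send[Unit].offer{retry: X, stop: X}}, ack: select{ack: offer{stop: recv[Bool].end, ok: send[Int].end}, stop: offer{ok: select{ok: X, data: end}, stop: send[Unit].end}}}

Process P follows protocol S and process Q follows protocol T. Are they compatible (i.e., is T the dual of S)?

YES

recv[Int] ‖ send[Int]  ✓
  recv[Int] ‖ send[Int]  ✓
    μX ‖ μX  ✓ (μ self-dual)
      select{retry,ok,ack} ‖ offer{retry,ok,ack}  ✓ label sets agree
        case retry:
          send[Int] ‖ recv[Int]  ✓
            offer{retry,done,data} ‖ select{retry,done,data}  ✓ label sets agree
              case retry:
                select{ok,err,stop} ‖ offer{ok,err,stop}  ✓ label sets agree
                  case ok:
                    end ‖ end  ✓
                  case err:
                    X ‖ X  ✓
                  case stop:
                    X ‖ X  ✓
              case done:
                offer{done,stop,ack} ‖ select{done,stop,ack}  ✓ label sets agree
                  case done:
                    end ‖ end  ✓
                  case stop:
                    end ‖ end  ✓
                  case ack:
                    X ‖ X  ✓
              case data:
                offer{done,retry} ‖ select{done,retry}  ✓ label sets agree
                  case done:
                    X ‖ X  ✓
                  case retry:
                    X ‖ X  ✓
        case ok:
          select{err,ok,done} ‖ offer{err,ok,done}  ✓ label sets agree
            case err:
              send[Int] ‖ recv[Int]  ✓
                send[Int] ‖ recv[Int]  ✓
                  end ‖ end  ✓
            case ok:
              send[Unit] ‖ recv[Unit]  ✓
                select{more,stop,retry} ‖ offer{more,stop,retry}  ✓ label sets agree
                  case more:
                    X ‖ X  ✓
                  case stop:
                    X ‖ X  ✓
                  case retry:
                    end ‖ end  ✓
            case done:
              recv[Unit] ‖ send[Unit]  ✓
                select{retry,stop} ‖ offer{retry,stop}  ✓ label sets agree
                  case retry:
                    X ‖ X  ✓
                  case stop:
                    X ‖ X  ✓
        case ack:
          offer{ack,stop} ‖ select{ack,stop}  ✓ label sets agree
            case ack:
              select{stop,ok} ‖ offer{stop,ok}  ✓ label sets agree
                case stop:
                  send[Bool] ‖ recv[Bool]  ✓
                    end ‖ end  ✓
                case ok:
                  recv[Int] ‖ send[Int]  ✓
                    end ‖ end  ✓
            case stop:
              select{ok,stop} ‖ offer{ok,stop}  ✓ label sets agree
                case ok:
                  offer{ok,data} ‖ select{ok,data}  ✓ label sets agree
                    case ok:
                      X ‖ X  ✓
                    case data:
                      end ‖ end  ✓
                case stop:
                  recv[Unit] ‖ send[Unit]  ✓
                    end ‖ end  ✓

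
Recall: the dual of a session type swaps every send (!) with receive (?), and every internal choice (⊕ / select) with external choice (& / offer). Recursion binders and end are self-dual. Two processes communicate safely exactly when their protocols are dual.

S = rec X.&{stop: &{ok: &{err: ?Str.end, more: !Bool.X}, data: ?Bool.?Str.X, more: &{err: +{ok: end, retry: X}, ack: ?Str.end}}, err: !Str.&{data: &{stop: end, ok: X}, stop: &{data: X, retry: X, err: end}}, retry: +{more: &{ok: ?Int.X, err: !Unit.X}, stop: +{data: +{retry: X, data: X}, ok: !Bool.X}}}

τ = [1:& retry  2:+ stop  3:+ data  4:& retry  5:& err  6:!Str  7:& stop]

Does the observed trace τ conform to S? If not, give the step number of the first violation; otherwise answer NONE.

4

@1 & retry  ok  state: +{more: &{ok: ?Int.rec X.…, err: !Unit.rec X.…}, stop: +{data: +{retry: rec X.…, data: rec X.…}, ok: !Bool.rec X.…}}
@2 + stop  ok  state: +{data: +{retry: rec X.…, data: rec X.…}, ok: !Bool.rec X.…}
@3 + data  ok  state: +{retry: rec X.…, data: rec X.…}
@4 got & retry, protocol expects + retry or + data  ✗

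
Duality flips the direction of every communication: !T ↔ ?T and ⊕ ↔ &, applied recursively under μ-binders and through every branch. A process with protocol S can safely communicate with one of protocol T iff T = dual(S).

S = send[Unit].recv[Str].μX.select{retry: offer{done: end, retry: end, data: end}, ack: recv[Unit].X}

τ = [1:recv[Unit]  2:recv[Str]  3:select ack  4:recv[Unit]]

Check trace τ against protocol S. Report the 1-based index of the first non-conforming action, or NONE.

1

@1 got recv[Unit], protocol expects send[Unit]  ✗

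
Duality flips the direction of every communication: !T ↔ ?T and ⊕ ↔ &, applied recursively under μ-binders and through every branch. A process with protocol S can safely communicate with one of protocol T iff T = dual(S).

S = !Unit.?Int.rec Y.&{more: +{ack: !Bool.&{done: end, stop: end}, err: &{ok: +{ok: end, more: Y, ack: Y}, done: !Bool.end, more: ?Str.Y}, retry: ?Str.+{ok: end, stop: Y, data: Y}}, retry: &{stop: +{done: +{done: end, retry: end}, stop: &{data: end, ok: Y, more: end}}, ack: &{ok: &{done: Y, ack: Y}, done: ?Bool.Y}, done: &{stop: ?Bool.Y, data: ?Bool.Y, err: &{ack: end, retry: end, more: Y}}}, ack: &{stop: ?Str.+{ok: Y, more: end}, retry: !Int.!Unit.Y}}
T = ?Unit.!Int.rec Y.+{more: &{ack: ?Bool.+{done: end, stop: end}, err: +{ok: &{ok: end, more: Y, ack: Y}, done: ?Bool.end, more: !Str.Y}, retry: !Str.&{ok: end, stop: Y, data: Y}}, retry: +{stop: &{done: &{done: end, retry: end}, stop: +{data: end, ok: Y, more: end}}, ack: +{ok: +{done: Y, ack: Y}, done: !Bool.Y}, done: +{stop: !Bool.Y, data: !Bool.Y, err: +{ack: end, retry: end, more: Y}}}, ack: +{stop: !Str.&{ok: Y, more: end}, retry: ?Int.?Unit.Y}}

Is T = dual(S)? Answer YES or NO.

YES

!Unit vs ?Unit  ok
  ?Int vs !Int  ok
    rec Y vs rec Y  ok (binder kept)
      &{more,retry,ack} vs +{more,retry,ack}  ok same labels
        case more:
          +{ack,err,retry} vs &{ack,err,retry}  ok same labels
            case ack:
              !Bool vs ?Bool  ok
                &{done,stop} vs +{done,stop}  ok same labels
                  case done:
                    end vs end  ok
                  case stop:
                    end vs end  ok
            case err:
              &{ok,done,more} vs +{ok,done,more}  ok same labels
                case ok:
                  +{ok,more,ack} vs &{ok,more,ack}  ok same labels
                    case ok:
                      end vs end  ok
                    case more:
                      Y vs Y  ok
                    case ack:
                      Y vs Y  ok
                case done:
                  !Bool vs ?Bool  ok
                    end vs end  ok
                case more:
                  ?Str vs !Str  ok
                    Y vs Y  ok
            case retry:
              ?Str vs !Str  ok
                +{ok,stop,data} vs &{ok,stop,data}  ok same labels
                  case ok:
                    end vs end  ok
                  case stop:
                    Y vs Y  ok
                  case data:
                    Y vs Y  ok
        case retry:
          &{stop,ack,done} vs +{stop,ack,done}  ok same labels
            case stop:
              +{done,stop} vs &{done,stop}  ok same labels
                case done:
                  +{done,retry} vs &{done,retry}  ok same labels
                    case done:
                      end vs end  ok
                    case retry:
                      end vs end  ok
                case stop:
                  &{data,ok,more} vs +{data,ok,more}  ok same labels
                    case data:
                      end vs end  ok
                    case ok:
                      Y vs Y  ok
                    case more:
                      end vs end  ok
            case ack:
              &{ok,done} vs +{ok,done}  ok same labels
                case ok:
                  &{done,ack} vs +{done,ack}  ok same labels
                    case done:
                      Y vs Y  ok
                    case ack:
                      Y vs Y  ok
                case done:
                  ?Bool vs !Bool  ok
                    Y vs Y  ok
            case done:
              &{stop,data,err} vs +{stop,data,err}  ok same labels
                case stop:
                  ?Bool vs !Bool  ok
                    Y vs Y  ok
                case data:
                  ?Bool vs !Bool  ok
                    Y vs Y  ok
                case err:
                  &{ack,retry,more} vs +{ack,retry,more}  ok same labels
                    case ack:
                      end vs end  ok
                    case retry:
                      end vs end  ok
                    case more:
                      Y vs Y  ok
        case ack:
          &{stop,retry} vs +{stop,retry}  ok same labels
            case stop:
              ?Str vs !Str  ok
                +{ok,more} vs &{ok,more}  ok same labels
                  case ok:
                    Y vs Y  ok
                  case more:
                    end vs end  ok
            case retry:
              !Int vs ?Int  ok
                !Unit vs ?Unit  ok
                  Y vs Y  ok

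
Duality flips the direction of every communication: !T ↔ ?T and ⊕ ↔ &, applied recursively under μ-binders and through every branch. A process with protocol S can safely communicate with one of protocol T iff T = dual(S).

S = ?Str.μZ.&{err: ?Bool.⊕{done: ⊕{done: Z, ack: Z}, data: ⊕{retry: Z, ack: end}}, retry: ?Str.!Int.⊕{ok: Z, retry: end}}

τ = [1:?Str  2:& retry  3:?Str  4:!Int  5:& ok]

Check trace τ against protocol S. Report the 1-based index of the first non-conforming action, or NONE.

5

@1 ?Str  ✓  now at μZ.…
@2 & retry  ✓  now at ?Str.!Int.⊕{ok: μZ.…, retry: end}
@3 ?Str  ✓  now at !Int.⊕{ok: μZ.…, retry: end}
@4 !Int  ✓  now at ⊕{ok: μZ.…, retry: end}
@5 got & ok, protocol expects ⊕ ok or ⊕ retry  ✗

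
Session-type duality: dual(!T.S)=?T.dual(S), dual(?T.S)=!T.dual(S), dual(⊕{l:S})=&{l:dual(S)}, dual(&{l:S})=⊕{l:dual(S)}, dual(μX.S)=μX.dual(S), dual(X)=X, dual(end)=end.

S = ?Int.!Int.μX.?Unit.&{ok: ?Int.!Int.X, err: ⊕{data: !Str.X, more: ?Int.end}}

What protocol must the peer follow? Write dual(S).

!Int.?Int.μX.!Unit.⊕{ok: !Int.?Int.X, err: &{data: ?Str.X, more: !Int.end}}

?Int ↦ !Int
  !Int ↦ ?Int
    μX ↦ μX  (μ self-dual)
      ?Unit ↦ !Unit
        &{ok,err} ↦ ⊕{ok,err}  (offer→select)
          • ok:
            ?Int ↦ !Int
              !Int ↦ ?Int
                dual(X) = X
          • err:
            ⊕{data,more} ↦ &{data,more}  (⊕→&)
              • data:
                !Str ↦ ?Str
                  dual(X) = X
              • more:
                ?Int ↦ !Int
                  dual(end) = end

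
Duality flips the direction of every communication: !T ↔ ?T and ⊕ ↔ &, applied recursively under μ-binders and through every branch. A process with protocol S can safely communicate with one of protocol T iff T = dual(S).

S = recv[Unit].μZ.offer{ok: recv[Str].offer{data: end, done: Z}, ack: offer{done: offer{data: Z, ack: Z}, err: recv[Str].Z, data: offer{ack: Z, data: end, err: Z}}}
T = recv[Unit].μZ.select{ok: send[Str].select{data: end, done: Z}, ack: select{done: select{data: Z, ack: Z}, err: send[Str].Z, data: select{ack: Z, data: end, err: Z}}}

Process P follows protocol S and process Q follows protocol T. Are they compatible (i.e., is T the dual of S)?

recv[Unit] ‖ recv[Unit]  ✗ same direction on both sides — not dual

NO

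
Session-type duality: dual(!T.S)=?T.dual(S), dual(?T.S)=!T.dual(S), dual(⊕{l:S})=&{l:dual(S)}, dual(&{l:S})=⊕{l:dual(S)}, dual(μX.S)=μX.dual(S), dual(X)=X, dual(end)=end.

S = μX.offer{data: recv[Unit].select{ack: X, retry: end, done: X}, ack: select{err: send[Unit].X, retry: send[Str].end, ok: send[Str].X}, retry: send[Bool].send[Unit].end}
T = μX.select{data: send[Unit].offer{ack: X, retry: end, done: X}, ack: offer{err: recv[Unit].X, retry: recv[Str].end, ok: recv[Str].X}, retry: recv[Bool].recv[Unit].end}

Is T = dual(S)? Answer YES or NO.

YES

μX | μX  match (μ self-dual)
  offer{data,ack,retry} | select{data,ack,retry}  match same labels
    case data:
      recv[Unit] | send[Unit]  match
        select{ack,retry,done} | offer{ack,retry,done}  match same labels
          case ack:
            X | X  match
          case retry:
            end | end  match
          case done:
            X | X  match
    case ack:
      select{err,retry,ok} | offer{err,retry,ok}  match same labels
        case err:
          send[Unit] | recv[Unit]  match
            X | X  match
        case retry:
          send[Str] | recv[Str]  match
            end | end  match
        case ok:
          send[Str] | recv[Str]  match
            X | X  match
    case retry:
      send[Bool] | recv[Bool]  match
        send[Unit] | recv[Unit]  match
          end | end  match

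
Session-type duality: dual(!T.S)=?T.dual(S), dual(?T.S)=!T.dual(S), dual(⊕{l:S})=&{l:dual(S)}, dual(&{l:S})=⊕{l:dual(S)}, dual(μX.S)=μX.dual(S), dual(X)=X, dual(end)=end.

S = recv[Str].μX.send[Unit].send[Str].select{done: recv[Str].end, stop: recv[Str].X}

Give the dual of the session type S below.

recv[Str] ↦ send[Str]
  μX ↦ μX  (μ self-dual)
    send[Unit] ↦ recv[Unit]
      send[Str] ↦ recv[Str]
        select{done,stop} ↦ offer{done,stop}  (select→offer)
          [done]
            recv[Str] ↦ send[Str]
              end self-dual
          [stop]
            recv[Str] ↦ send[Str]
              X self-dual

send[Str].μX.recv[Unit].recv[Str].offer{done: send[Str].end, stop: send[Str].X}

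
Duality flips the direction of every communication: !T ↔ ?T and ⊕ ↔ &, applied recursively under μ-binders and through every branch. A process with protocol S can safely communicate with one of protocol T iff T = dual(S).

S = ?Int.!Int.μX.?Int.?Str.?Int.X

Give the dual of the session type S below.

!Int.?Int.μX.!Int.!Str.!Int.X

?Int → !Int
  !Int → ?Int
    μX → μX  (rec unchanged)
      ?Int → !Int
        ?Str → !Str
          ?Int → !Int
            dual(X) = X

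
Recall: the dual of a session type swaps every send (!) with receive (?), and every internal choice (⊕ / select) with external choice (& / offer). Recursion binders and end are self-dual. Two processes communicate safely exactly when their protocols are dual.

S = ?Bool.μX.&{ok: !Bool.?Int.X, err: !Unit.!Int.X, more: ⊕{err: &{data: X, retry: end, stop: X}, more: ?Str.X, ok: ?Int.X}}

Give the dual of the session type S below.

?Bool = !Bool
  μX = μX  (μ self-dual)
    &{ok,err,more} = ⊕{ok,err,more}  (offer→select)
      case ok:
        !Bool = ?Bool
          ?Int = !Int
            X self-dual
      case err:
        !Unit = ?Unit
          !Int = ?Int
            X self-dual
      case more:
        ⊕{err,more,ok} = &{err,more,ok}  (select→offer)
          case err:
            &{data,retry,stop} = ⊕{data,retry,stop}  (offer→select)
              case data:
                X self-dual
              case retry:
                end self-dual
              case stop:
                X self-dual
          case more:
            ?Str = !Str
              X self-dual
          case ok:
            ?Int = !Int
              X self-dual

!Bool.μX.⊕{ok: ?Bool.!Int.X, err: ?Unit.?Int.X, more: &{err: ⊕{data: X, retry: end, stop: X}, more: !Str.X, ok: !Int.X}}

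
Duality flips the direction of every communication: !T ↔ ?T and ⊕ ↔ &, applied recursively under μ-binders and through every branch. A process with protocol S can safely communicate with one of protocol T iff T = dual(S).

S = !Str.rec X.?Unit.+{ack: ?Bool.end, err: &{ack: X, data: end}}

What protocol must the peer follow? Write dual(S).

!Str = ?Str
  rec X = rec X  (μ self-dual)
    ?Unit = !Unit
      +{ack,err} = &{ack,err}  (⊕→&)
        [ack]
          ?Bool = !Bool
            dual(end) = end
        [err]
          &{ack,data} = +{ack,data}  (external→internal)
            [ack]
              dual(X) = X
            [data]
              dual(end) = end

?Str.rec X.!Unit.&{ack: !Bool.end, err: +{ack: X, data: end}}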